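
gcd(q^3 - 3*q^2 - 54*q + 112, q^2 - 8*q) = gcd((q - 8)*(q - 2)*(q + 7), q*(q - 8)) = q - 8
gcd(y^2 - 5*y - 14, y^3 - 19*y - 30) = y + 2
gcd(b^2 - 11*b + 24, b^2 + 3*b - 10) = 1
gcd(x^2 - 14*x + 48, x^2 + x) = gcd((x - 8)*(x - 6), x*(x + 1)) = 1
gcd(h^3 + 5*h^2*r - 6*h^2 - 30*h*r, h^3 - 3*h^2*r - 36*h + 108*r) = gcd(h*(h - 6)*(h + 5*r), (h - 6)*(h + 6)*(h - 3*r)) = h - 6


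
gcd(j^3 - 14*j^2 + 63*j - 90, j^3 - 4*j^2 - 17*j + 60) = j^2 - 8*j + 15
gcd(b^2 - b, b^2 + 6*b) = b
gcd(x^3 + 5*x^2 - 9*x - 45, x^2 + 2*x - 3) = x + 3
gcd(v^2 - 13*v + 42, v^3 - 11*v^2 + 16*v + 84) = v^2 - 13*v + 42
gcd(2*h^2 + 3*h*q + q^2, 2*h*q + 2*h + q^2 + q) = 2*h + q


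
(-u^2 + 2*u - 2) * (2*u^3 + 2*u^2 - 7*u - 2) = -2*u^5 + 2*u^4 + 7*u^3 - 16*u^2 + 10*u + 4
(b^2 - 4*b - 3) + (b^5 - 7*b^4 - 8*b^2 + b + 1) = b^5 - 7*b^4 - 7*b^2 - 3*b - 2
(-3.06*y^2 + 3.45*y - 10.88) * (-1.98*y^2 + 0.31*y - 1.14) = 6.0588*y^4 - 7.7796*y^3 + 26.1003*y^2 - 7.3058*y + 12.4032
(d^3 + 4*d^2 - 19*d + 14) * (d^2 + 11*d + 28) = d^5 + 15*d^4 + 53*d^3 - 83*d^2 - 378*d + 392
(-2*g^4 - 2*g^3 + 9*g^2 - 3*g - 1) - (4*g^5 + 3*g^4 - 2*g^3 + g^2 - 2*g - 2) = -4*g^5 - 5*g^4 + 8*g^2 - g + 1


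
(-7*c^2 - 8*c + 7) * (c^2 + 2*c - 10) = -7*c^4 - 22*c^3 + 61*c^2 + 94*c - 70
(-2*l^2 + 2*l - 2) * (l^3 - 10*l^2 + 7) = -2*l^5 + 22*l^4 - 22*l^3 + 6*l^2 + 14*l - 14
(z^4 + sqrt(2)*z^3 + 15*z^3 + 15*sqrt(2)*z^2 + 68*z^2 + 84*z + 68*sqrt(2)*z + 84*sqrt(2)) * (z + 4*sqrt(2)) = z^5 + 5*sqrt(2)*z^4 + 15*z^4 + 76*z^3 + 75*sqrt(2)*z^3 + 204*z^2 + 340*sqrt(2)*z^2 + 544*z + 420*sqrt(2)*z + 672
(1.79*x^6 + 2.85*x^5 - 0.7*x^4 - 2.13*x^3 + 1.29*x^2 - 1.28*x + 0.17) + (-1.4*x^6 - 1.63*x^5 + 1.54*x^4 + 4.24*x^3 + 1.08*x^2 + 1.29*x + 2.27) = 0.39*x^6 + 1.22*x^5 + 0.84*x^4 + 2.11*x^3 + 2.37*x^2 + 0.01*x + 2.44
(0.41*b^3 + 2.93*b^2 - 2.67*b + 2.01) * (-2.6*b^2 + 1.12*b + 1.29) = -1.066*b^5 - 7.1588*b^4 + 10.7525*b^3 - 4.4367*b^2 - 1.1931*b + 2.5929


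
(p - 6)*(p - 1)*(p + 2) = p^3 - 5*p^2 - 8*p + 12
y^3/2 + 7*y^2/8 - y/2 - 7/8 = (y/2 + 1/2)*(y - 1)*(y + 7/4)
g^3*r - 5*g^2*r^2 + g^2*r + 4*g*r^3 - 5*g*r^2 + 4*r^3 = (g - 4*r)*(g - r)*(g*r + r)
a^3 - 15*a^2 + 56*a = a*(a - 8)*(a - 7)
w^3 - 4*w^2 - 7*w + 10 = (w - 5)*(w - 1)*(w + 2)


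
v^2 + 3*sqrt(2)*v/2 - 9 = (v - 3*sqrt(2)/2)*(v + 3*sqrt(2))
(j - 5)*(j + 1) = j^2 - 4*j - 5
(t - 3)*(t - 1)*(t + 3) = t^3 - t^2 - 9*t + 9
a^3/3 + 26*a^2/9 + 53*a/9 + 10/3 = (a/3 + 1/3)*(a + 5/3)*(a + 6)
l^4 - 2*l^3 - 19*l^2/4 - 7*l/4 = l*(l - 7/2)*(l + 1/2)*(l + 1)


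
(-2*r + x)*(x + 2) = -2*r*x - 4*r + x^2 + 2*x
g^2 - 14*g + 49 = (g - 7)^2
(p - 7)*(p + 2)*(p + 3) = p^3 - 2*p^2 - 29*p - 42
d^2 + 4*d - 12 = (d - 2)*(d + 6)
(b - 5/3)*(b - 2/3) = b^2 - 7*b/3 + 10/9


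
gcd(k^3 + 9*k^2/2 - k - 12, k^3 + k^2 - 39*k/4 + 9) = k^2 + 5*k/2 - 6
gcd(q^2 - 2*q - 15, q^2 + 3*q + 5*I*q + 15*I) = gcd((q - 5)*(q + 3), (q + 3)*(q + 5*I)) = q + 3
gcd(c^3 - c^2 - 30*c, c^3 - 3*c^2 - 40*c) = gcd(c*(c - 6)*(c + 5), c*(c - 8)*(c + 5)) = c^2 + 5*c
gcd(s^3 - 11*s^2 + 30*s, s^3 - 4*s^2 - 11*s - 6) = s - 6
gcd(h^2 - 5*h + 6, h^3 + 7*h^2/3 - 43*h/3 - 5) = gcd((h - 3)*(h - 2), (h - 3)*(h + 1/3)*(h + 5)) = h - 3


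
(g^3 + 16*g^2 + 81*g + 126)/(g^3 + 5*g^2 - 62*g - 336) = (g + 3)/(g - 8)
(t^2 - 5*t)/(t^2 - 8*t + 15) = t/(t - 3)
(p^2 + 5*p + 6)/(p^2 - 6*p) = (p^2 + 5*p + 6)/(p*(p - 6))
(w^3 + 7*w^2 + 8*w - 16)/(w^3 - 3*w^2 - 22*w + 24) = (w + 4)/(w - 6)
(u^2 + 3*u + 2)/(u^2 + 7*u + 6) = (u + 2)/(u + 6)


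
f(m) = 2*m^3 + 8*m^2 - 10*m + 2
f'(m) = 6*m^2 + 16*m - 10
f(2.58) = 63.80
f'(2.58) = 71.22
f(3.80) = 189.26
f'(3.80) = 137.44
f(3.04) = 101.72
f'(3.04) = 94.09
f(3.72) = 178.46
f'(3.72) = 132.55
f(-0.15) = 3.67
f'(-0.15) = -12.26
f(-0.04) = 2.41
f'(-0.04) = -10.63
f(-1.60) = 30.29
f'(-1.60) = -20.24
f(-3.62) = 48.16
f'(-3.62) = 10.71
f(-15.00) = -4798.00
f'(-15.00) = 1100.00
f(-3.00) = 50.00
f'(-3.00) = -4.00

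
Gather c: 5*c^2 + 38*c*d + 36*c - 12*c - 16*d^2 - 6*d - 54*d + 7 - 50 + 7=5*c^2 + c*(38*d + 24) - 16*d^2 - 60*d - 36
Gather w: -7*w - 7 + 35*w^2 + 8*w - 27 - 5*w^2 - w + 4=30*w^2 - 30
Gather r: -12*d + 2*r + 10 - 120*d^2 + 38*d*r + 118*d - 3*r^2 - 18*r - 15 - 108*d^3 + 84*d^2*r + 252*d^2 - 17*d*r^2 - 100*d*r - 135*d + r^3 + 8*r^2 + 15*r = -108*d^3 + 132*d^2 - 29*d + r^3 + r^2*(5 - 17*d) + r*(84*d^2 - 62*d - 1) - 5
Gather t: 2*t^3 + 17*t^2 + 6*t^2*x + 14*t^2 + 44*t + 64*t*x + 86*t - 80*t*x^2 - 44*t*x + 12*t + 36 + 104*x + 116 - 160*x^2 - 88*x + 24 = 2*t^3 + t^2*(6*x + 31) + t*(-80*x^2 + 20*x + 142) - 160*x^2 + 16*x + 176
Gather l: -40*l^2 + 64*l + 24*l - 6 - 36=-40*l^2 + 88*l - 42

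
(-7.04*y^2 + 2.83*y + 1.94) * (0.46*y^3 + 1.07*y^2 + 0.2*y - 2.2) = -3.2384*y^5 - 6.231*y^4 + 2.5125*y^3 + 18.1298*y^2 - 5.838*y - 4.268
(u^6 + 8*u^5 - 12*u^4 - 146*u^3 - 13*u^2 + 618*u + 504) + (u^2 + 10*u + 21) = u^6 + 8*u^5 - 12*u^4 - 146*u^3 - 12*u^2 + 628*u + 525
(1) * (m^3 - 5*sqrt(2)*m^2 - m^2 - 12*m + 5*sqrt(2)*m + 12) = m^3 - 5*sqrt(2)*m^2 - m^2 - 12*m + 5*sqrt(2)*m + 12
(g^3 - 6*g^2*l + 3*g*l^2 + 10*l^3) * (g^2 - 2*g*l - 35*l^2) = g^5 - 8*g^4*l - 20*g^3*l^2 + 214*g^2*l^3 - 125*g*l^4 - 350*l^5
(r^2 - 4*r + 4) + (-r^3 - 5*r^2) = -r^3 - 4*r^2 - 4*r + 4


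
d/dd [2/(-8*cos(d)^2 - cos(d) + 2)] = -2*(16*cos(d) + 1)*sin(d)/(8*cos(d)^2 + cos(d) - 2)^2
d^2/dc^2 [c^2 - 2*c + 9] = 2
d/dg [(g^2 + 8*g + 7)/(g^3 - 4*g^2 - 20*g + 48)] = (-g^4 - 16*g^3 - 9*g^2 + 152*g + 524)/(g^6 - 8*g^5 - 24*g^4 + 256*g^3 + 16*g^2 - 1920*g + 2304)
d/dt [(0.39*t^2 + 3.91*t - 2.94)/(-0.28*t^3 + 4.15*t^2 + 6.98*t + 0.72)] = (0.1092*t^4 + 2.1896*t^3 - 15.9739*t^2 + 24.9636*t + 23.3364)/(0.0784*t^6 - 2.324*t^5 + 13.3137*t^4 + 57.5308*t^3 + 54.6964*t^2 + 10.0512*t + 0.5184)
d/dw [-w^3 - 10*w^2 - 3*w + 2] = -3*w^2 - 20*w - 3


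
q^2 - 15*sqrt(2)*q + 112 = (q - 8*sqrt(2))*(q - 7*sqrt(2))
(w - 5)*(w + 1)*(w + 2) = w^3 - 2*w^2 - 13*w - 10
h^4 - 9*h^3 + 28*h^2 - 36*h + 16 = (h - 4)*(h - 2)^2*(h - 1)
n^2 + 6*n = n*(n + 6)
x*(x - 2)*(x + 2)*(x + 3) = x^4 + 3*x^3 - 4*x^2 - 12*x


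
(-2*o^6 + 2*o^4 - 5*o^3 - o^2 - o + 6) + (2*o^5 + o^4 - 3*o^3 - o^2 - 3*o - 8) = -2*o^6 + 2*o^5 + 3*o^4 - 8*o^3 - 2*o^2 - 4*o - 2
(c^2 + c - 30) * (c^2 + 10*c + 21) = c^4 + 11*c^3 + c^2 - 279*c - 630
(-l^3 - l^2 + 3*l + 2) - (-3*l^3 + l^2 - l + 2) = 2*l^3 - 2*l^2 + 4*l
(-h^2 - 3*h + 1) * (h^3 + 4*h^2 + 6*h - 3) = -h^5 - 7*h^4 - 17*h^3 - 11*h^2 + 15*h - 3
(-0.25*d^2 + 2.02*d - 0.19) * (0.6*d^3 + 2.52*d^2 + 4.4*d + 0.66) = -0.15*d^5 + 0.582*d^4 + 3.8764*d^3 + 8.2442*d^2 + 0.4972*d - 0.1254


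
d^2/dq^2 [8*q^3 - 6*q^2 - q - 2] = 48*q - 12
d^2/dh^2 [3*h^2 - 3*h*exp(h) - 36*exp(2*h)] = -3*h*exp(h) - 144*exp(2*h) - 6*exp(h) + 6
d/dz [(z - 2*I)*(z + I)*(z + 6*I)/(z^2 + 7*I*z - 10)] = (z^4 + 14*I*z^3 - 73*z^2 - 124*I*z + 4)/(z^4 + 14*I*z^3 - 69*z^2 - 140*I*z + 100)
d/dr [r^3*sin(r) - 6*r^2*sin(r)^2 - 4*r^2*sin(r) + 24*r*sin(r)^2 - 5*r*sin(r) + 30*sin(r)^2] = r^3*cos(r) + 3*r^2*sin(r) - 6*r^2*sin(2*r) - 4*r^2*cos(r) - 12*r*sin(r)^2 - 8*r*sin(r) + 24*r*sin(2*r) - 5*r*cos(r) + 24*sin(r)^2 - 5*sin(r) + 30*sin(2*r)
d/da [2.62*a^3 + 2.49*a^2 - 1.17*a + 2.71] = 7.86*a^2 + 4.98*a - 1.17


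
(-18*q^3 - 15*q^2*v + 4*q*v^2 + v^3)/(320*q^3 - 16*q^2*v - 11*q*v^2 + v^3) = (-18*q^3 - 15*q^2*v + 4*q*v^2 + v^3)/(320*q^3 - 16*q^2*v - 11*q*v^2 + v^3)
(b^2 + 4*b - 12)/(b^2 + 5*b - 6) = (b - 2)/(b - 1)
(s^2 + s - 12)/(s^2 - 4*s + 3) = (s + 4)/(s - 1)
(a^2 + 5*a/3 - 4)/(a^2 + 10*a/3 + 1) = (3*a - 4)/(3*a + 1)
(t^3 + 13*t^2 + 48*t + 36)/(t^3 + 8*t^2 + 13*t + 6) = (t + 6)/(t + 1)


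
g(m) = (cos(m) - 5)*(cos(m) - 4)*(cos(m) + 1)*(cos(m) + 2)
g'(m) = -(cos(m) - 5)*(cos(m) - 4)*(cos(m) + 1)*sin(m) - (cos(m) - 5)*(cos(m) - 4)*(cos(m) + 2)*sin(m) - (cos(m) - 5)*(cos(m) + 1)*(cos(m) + 2)*sin(m) - (cos(m) - 4)*(cos(m) + 1)*(cos(m) + 2)*sin(m) = 2*(-2*cos(m)^3 + 9*cos(m)^2 + 5*cos(m) - 21)*sin(m)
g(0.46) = 69.95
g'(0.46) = -9.53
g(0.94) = 61.92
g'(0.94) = -24.76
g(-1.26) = 52.21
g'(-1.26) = 35.58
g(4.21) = 19.34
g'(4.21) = 36.98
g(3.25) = 0.18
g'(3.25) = 3.27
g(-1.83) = 29.01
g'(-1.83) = 41.87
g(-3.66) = 4.25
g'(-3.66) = -17.09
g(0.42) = 70.31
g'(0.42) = -8.53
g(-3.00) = 0.30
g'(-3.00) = 4.29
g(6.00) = 71.26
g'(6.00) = 5.41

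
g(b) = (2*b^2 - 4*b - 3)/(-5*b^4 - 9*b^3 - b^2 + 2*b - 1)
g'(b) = (4*b - 4)/(-5*b^4 - 9*b^3 - b^2 + 2*b - 1) + (2*b^2 - 4*b - 3)*(20*b^3 + 27*b^2 + 2*b - 2)/(-5*b^4 - 9*b^3 - b^2 + 2*b - 1)^2 = (20*b^5 - 42*b^4 - 132*b^3 - 81*b^2 - 10*b + 10)/(25*b^8 + 90*b^7 + 91*b^6 - 2*b^5 - 25*b^4 + 14*b^3 + 6*b^2 - 4*b + 1)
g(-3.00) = -0.15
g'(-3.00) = -0.17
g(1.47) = 0.09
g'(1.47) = -0.24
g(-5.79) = -0.02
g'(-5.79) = -0.01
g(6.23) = -0.01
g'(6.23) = 0.00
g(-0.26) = 1.26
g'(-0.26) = 4.38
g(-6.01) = -0.02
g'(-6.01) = -0.01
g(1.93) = 0.02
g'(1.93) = -0.07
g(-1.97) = -0.83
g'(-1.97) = -2.14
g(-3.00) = -0.15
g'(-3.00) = -0.17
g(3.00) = 0.00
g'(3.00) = -0.00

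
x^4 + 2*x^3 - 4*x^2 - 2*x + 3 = (x - 1)^2*(x + 1)*(x + 3)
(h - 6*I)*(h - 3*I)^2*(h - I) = h^4 - 13*I*h^3 - 57*h^2 + 99*I*h + 54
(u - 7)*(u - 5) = u^2 - 12*u + 35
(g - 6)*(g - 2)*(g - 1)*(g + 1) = g^4 - 8*g^3 + 11*g^2 + 8*g - 12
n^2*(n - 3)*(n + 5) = n^4 + 2*n^3 - 15*n^2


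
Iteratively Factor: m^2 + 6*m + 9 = (m + 3)*(m + 3)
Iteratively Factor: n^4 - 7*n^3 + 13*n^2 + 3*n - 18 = (n - 3)*(n^3 - 4*n^2 + n + 6) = (n - 3)*(n - 2)*(n^2 - 2*n - 3) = (n - 3)^2*(n - 2)*(n + 1)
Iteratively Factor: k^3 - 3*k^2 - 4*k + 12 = (k - 2)*(k^2 - k - 6) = (k - 3)*(k - 2)*(k + 2)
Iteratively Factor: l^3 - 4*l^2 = (l - 4)*(l^2) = l*(l - 4)*(l)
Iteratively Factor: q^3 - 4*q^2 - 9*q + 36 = (q + 3)*(q^2 - 7*q + 12) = (q - 3)*(q + 3)*(q - 4)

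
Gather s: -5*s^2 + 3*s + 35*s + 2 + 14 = -5*s^2 + 38*s + 16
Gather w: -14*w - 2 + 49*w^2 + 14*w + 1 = 49*w^2 - 1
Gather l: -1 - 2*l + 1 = -2*l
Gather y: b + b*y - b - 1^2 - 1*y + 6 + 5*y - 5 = y*(b + 4)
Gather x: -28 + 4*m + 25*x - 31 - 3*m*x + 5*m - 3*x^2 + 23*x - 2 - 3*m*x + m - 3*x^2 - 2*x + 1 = 10*m - 6*x^2 + x*(46 - 6*m) - 60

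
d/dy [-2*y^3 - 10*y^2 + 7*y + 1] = -6*y^2 - 20*y + 7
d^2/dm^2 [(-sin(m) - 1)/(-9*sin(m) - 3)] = 2*(-3*sin(m)^2 + sin(m) + 6)/(3*(3*sin(m) + 1)^3)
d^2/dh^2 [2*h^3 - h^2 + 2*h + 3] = 12*h - 2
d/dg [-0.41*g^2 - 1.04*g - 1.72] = -0.82*g - 1.04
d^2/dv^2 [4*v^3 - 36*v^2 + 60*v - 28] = 24*v - 72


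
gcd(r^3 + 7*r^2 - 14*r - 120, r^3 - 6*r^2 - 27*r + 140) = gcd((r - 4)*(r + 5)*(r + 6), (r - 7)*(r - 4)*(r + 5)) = r^2 + r - 20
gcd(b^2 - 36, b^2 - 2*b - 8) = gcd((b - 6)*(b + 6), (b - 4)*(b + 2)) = 1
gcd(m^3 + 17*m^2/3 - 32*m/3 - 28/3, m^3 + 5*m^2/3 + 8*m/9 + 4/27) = m + 2/3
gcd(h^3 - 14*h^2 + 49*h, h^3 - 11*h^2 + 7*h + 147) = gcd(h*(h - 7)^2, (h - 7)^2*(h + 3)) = h^2 - 14*h + 49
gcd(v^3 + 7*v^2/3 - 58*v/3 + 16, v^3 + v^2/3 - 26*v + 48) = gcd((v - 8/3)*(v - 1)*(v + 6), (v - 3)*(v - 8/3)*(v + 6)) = v^2 + 10*v/3 - 16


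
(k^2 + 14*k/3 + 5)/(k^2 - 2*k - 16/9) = 3*(3*k^2 + 14*k + 15)/(9*k^2 - 18*k - 16)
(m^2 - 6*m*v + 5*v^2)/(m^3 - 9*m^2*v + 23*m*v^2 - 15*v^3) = 1/(m - 3*v)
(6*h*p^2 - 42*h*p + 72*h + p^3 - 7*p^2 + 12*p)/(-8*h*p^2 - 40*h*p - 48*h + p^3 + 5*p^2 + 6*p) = (-6*h*p^2 + 42*h*p - 72*h - p^3 + 7*p^2 - 12*p)/(8*h*p^2 + 40*h*p + 48*h - p^3 - 5*p^2 - 6*p)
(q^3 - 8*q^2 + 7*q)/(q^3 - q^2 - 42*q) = (q - 1)/(q + 6)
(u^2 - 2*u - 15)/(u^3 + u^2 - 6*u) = (u - 5)/(u*(u - 2))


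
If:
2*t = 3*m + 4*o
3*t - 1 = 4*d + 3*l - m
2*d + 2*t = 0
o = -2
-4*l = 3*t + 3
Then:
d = 47/119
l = -54/119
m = 286/119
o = -2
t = -47/119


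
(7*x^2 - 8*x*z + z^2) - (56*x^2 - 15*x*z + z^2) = -49*x^2 + 7*x*z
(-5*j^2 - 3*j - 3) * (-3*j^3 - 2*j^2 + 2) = 15*j^5 + 19*j^4 + 15*j^3 - 4*j^2 - 6*j - 6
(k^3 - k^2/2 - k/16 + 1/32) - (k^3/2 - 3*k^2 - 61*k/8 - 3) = k^3/2 + 5*k^2/2 + 121*k/16 + 97/32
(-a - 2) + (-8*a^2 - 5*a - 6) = -8*a^2 - 6*a - 8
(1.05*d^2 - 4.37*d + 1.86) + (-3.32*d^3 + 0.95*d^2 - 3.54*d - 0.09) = -3.32*d^3 + 2.0*d^2 - 7.91*d + 1.77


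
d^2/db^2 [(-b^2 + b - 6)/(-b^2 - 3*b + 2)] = 8*(-b^3 + 6*b^2 + 12*b + 16)/(b^6 + 9*b^5 + 21*b^4 - 9*b^3 - 42*b^2 + 36*b - 8)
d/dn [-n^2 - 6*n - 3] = -2*n - 6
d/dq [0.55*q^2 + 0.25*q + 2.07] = 1.1*q + 0.25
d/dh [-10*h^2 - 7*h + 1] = -20*h - 7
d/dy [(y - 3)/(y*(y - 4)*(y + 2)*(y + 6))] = (-3*y^4 + 4*y^3 + 56*y^2 - 120*y - 144)/(y^2*(y^6 + 8*y^5 - 24*y^4 - 256*y^3 + 16*y^2 + 1920*y + 2304))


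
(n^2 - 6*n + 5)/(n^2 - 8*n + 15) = (n - 1)/(n - 3)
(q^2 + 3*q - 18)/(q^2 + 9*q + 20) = (q^2 + 3*q - 18)/(q^2 + 9*q + 20)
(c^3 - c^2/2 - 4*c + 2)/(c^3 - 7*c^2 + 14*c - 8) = (c^2 + 3*c/2 - 1)/(c^2 - 5*c + 4)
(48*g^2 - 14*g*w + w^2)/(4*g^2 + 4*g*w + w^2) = (48*g^2 - 14*g*w + w^2)/(4*g^2 + 4*g*w + w^2)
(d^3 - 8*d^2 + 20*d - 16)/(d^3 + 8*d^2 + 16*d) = (d^3 - 8*d^2 + 20*d - 16)/(d*(d^2 + 8*d + 16))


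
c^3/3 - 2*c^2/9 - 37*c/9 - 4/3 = (c/3 + 1)*(c - 4)*(c + 1/3)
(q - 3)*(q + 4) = q^2 + q - 12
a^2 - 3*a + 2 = (a - 2)*(a - 1)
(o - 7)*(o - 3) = o^2 - 10*o + 21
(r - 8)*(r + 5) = r^2 - 3*r - 40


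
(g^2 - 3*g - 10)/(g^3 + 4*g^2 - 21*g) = (g^2 - 3*g - 10)/(g*(g^2 + 4*g - 21))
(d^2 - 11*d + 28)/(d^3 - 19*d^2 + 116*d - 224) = 1/(d - 8)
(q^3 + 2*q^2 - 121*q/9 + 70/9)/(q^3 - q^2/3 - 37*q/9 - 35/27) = 3*(3*q^2 + 13*q - 10)/(9*q^2 + 18*q + 5)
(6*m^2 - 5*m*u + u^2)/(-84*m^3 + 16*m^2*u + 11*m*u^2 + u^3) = (-3*m + u)/(42*m^2 + 13*m*u + u^2)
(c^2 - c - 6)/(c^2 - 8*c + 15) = (c + 2)/(c - 5)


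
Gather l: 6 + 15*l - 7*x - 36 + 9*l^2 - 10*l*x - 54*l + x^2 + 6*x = 9*l^2 + l*(-10*x - 39) + x^2 - x - 30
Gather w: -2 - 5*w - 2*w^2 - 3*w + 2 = -2*w^2 - 8*w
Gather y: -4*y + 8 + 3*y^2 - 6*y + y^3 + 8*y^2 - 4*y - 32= y^3 + 11*y^2 - 14*y - 24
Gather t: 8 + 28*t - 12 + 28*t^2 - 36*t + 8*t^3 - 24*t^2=8*t^3 + 4*t^2 - 8*t - 4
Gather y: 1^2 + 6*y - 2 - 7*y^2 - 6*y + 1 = -7*y^2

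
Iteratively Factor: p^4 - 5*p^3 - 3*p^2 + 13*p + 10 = (p - 5)*(p^3 - 3*p - 2) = (p - 5)*(p + 1)*(p^2 - p - 2) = (p - 5)*(p + 1)^2*(p - 2)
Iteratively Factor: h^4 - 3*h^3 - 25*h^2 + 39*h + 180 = (h + 3)*(h^3 - 6*h^2 - 7*h + 60) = (h - 4)*(h + 3)*(h^2 - 2*h - 15) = (h - 4)*(h + 3)^2*(h - 5)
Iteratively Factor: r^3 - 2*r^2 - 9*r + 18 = (r - 3)*(r^2 + r - 6) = (r - 3)*(r - 2)*(r + 3)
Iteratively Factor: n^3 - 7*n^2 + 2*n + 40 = (n + 2)*(n^2 - 9*n + 20) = (n - 4)*(n + 2)*(n - 5)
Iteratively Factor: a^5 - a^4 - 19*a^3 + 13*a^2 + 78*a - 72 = (a + 3)*(a^4 - 4*a^3 - 7*a^2 + 34*a - 24) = (a + 3)^2*(a^3 - 7*a^2 + 14*a - 8) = (a - 2)*(a + 3)^2*(a^2 - 5*a + 4) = (a - 2)*(a - 1)*(a + 3)^2*(a - 4)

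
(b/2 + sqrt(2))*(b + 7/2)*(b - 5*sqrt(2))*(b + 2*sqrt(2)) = b^4/2 - sqrt(2)*b^3/2 + 7*b^3/4 - 16*b^2 - 7*sqrt(2)*b^2/4 - 56*b - 20*sqrt(2)*b - 70*sqrt(2)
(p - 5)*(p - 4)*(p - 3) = p^3 - 12*p^2 + 47*p - 60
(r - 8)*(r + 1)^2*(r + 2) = r^4 - 4*r^3 - 27*r^2 - 38*r - 16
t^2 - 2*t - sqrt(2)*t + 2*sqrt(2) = (t - 2)*(t - sqrt(2))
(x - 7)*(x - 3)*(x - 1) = x^3 - 11*x^2 + 31*x - 21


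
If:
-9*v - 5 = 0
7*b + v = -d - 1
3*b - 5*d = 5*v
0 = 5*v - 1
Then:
No Solution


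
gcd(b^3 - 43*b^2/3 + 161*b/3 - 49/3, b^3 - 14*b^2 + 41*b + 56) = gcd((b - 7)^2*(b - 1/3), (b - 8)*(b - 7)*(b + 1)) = b - 7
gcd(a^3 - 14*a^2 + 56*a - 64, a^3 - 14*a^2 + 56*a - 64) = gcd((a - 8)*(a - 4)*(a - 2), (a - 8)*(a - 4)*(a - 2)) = a^3 - 14*a^2 + 56*a - 64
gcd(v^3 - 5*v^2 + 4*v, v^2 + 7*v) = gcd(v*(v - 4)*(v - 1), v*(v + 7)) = v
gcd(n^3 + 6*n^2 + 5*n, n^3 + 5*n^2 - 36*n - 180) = n + 5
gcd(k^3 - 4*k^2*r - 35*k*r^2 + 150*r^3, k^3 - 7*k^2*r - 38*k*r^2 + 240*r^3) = -k^2 - k*r + 30*r^2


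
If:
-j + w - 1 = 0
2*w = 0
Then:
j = -1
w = 0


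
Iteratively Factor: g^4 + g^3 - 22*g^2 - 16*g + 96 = (g + 3)*(g^3 - 2*g^2 - 16*g + 32) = (g - 4)*(g + 3)*(g^2 + 2*g - 8) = (g - 4)*(g - 2)*(g + 3)*(g + 4)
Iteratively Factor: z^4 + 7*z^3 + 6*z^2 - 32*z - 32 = (z + 1)*(z^3 + 6*z^2 - 32) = (z + 1)*(z + 4)*(z^2 + 2*z - 8) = (z + 1)*(z + 4)^2*(z - 2)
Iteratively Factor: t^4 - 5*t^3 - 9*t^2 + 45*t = (t + 3)*(t^3 - 8*t^2 + 15*t) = (t - 5)*(t + 3)*(t^2 - 3*t) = (t - 5)*(t - 3)*(t + 3)*(t)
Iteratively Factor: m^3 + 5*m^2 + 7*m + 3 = (m + 1)*(m^2 + 4*m + 3) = (m + 1)^2*(m + 3)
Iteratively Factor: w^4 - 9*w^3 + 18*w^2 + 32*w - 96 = (w - 3)*(w^3 - 6*w^2 + 32) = (w - 4)*(w - 3)*(w^2 - 2*w - 8) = (w - 4)*(w - 3)*(w + 2)*(w - 4)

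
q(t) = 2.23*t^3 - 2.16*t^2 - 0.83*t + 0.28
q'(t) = 6.69*t^2 - 4.32*t - 0.83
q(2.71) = 26.55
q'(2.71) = 36.59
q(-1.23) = -6.12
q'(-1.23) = 14.60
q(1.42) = 1.13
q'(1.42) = 6.53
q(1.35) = 0.71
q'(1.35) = 5.53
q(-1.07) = -4.04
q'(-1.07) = 11.45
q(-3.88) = -159.27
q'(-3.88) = 116.65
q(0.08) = 0.20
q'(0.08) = -1.13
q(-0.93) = -2.61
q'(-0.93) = 8.97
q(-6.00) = -554.18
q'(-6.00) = 265.93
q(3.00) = 38.56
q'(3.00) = 46.42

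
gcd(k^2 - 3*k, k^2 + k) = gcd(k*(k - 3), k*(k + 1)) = k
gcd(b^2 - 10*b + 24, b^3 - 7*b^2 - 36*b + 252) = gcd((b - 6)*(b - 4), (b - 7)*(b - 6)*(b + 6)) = b - 6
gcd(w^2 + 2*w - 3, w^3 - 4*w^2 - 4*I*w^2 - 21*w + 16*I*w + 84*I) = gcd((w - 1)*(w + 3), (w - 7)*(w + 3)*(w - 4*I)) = w + 3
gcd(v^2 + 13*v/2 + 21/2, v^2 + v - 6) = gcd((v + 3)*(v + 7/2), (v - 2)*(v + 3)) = v + 3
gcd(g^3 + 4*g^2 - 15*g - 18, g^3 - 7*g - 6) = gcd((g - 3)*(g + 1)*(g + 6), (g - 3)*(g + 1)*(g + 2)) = g^2 - 2*g - 3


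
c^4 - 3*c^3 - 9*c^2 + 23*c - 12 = (c - 4)*(c - 1)^2*(c + 3)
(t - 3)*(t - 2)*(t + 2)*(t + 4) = t^4 + t^3 - 16*t^2 - 4*t + 48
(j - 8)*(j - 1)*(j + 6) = j^3 - 3*j^2 - 46*j + 48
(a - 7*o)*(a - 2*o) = a^2 - 9*a*o + 14*o^2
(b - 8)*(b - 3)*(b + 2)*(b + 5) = b^4 - 4*b^3 - 43*b^2 + 58*b + 240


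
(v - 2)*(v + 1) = v^2 - v - 2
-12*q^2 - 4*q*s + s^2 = (-6*q + s)*(2*q + s)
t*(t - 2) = t^2 - 2*t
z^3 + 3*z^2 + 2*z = z*(z + 1)*(z + 2)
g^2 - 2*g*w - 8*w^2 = (g - 4*w)*(g + 2*w)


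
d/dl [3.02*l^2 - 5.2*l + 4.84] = 6.04*l - 5.2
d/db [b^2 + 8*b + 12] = 2*b + 8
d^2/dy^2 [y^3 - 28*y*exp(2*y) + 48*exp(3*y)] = -112*y*exp(2*y) + 6*y + 432*exp(3*y) - 112*exp(2*y)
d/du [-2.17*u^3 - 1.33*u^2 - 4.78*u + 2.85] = -6.51*u^2 - 2.66*u - 4.78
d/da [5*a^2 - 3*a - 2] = 10*a - 3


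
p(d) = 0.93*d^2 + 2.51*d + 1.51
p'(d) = 1.86*d + 2.51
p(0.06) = 1.66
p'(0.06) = 2.62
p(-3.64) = 4.70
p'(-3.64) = -4.26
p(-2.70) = 1.51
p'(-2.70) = -2.51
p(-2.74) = 1.61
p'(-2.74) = -2.59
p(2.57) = 14.10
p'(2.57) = 7.29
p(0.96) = 4.78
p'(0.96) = 4.30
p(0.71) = 3.76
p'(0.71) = 3.83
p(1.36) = 6.64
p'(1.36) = 5.04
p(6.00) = 50.05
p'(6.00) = 13.67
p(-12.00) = 105.31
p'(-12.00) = -19.81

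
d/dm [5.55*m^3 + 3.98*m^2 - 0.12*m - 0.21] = 16.65*m^2 + 7.96*m - 0.12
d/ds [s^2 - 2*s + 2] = 2*s - 2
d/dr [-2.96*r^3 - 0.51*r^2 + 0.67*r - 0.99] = -8.88*r^2 - 1.02*r + 0.67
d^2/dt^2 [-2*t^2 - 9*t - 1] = -4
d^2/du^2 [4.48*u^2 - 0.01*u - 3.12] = 8.96000000000000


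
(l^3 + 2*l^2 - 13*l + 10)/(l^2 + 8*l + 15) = (l^2 - 3*l + 2)/(l + 3)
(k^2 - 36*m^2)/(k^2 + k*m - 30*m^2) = (k - 6*m)/(k - 5*m)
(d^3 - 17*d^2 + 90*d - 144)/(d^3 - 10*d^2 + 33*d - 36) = (d^2 - 14*d + 48)/(d^2 - 7*d + 12)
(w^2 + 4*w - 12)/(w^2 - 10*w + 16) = (w + 6)/(w - 8)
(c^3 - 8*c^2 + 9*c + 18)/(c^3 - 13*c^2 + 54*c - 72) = (c + 1)/(c - 4)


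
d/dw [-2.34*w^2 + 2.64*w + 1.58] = 2.64 - 4.68*w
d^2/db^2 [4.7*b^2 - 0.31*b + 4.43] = 9.40000000000000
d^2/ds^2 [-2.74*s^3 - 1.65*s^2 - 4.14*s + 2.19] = -16.44*s - 3.3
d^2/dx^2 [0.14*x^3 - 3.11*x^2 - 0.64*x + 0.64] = 0.84*x - 6.22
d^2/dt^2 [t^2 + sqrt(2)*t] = 2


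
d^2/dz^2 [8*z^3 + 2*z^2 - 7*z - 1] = 48*z + 4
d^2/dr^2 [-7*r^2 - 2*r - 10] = -14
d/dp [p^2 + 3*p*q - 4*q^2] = 2*p + 3*q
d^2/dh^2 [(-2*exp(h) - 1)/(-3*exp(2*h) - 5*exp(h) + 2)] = (18*exp(4*h) + 6*exp(3*h) + 117*exp(2*h) + 69*exp(h) + 18)*exp(h)/(27*exp(6*h) + 135*exp(5*h) + 171*exp(4*h) - 55*exp(3*h) - 114*exp(2*h) + 60*exp(h) - 8)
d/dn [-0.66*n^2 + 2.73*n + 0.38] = 2.73 - 1.32*n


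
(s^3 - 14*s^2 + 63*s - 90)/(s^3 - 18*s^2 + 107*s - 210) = (s - 3)/(s - 7)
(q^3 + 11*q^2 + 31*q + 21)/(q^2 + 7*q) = q + 4 + 3/q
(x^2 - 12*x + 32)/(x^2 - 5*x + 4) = (x - 8)/(x - 1)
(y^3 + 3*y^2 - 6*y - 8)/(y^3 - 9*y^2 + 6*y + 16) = (y + 4)/(y - 8)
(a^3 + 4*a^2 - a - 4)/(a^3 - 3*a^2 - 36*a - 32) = (a - 1)/(a - 8)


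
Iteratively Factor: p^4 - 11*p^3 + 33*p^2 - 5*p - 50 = (p + 1)*(p^3 - 12*p^2 + 45*p - 50) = (p - 5)*(p + 1)*(p^2 - 7*p + 10) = (p - 5)^2*(p + 1)*(p - 2)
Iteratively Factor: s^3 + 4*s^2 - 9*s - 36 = (s + 3)*(s^2 + s - 12) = (s + 3)*(s + 4)*(s - 3)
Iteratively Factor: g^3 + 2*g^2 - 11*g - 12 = (g + 1)*(g^2 + g - 12) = (g - 3)*(g + 1)*(g + 4)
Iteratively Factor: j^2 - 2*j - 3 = (j + 1)*(j - 3)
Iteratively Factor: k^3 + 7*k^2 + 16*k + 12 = (k + 2)*(k^2 + 5*k + 6) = (k + 2)*(k + 3)*(k + 2)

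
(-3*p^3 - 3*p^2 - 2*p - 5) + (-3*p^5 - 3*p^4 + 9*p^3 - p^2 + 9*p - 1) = -3*p^5 - 3*p^4 + 6*p^3 - 4*p^2 + 7*p - 6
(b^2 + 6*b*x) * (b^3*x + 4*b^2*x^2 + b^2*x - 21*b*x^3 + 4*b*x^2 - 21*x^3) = b^5*x + 10*b^4*x^2 + b^4*x + 3*b^3*x^3 + 10*b^3*x^2 - 126*b^2*x^4 + 3*b^2*x^3 - 126*b*x^4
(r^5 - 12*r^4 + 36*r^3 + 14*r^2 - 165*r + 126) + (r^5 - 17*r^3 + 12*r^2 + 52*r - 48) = 2*r^5 - 12*r^4 + 19*r^3 + 26*r^2 - 113*r + 78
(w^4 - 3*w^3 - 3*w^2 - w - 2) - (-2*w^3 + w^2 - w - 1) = w^4 - w^3 - 4*w^2 - 1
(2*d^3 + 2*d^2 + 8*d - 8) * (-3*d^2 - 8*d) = -6*d^5 - 22*d^4 - 40*d^3 - 40*d^2 + 64*d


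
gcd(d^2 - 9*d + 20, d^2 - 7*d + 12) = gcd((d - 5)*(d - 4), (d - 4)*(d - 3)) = d - 4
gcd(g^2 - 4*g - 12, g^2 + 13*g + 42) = 1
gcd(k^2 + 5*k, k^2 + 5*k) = k^2 + 5*k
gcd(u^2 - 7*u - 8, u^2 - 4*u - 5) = u + 1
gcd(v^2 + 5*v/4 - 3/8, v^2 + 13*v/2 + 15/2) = v + 3/2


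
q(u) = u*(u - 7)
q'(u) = 2*u - 7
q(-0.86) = 6.76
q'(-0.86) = -8.72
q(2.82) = -11.79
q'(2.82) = -1.36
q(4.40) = -11.44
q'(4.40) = 1.80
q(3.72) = -12.20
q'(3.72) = 0.44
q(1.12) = -6.59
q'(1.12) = -4.76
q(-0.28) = 2.04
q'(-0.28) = -7.56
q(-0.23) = 1.66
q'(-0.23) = -7.46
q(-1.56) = 13.35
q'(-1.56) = -10.12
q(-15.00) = 330.00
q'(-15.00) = -37.00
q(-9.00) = 144.00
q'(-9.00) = -25.00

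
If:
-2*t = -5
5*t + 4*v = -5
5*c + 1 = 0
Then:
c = -1/5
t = 5/2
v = -35/8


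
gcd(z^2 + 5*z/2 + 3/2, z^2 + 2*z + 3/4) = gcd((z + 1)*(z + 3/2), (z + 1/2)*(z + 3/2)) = z + 3/2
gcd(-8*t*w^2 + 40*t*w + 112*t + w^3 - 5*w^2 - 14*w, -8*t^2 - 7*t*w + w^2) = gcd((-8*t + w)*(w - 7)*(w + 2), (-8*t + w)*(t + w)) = 8*t - w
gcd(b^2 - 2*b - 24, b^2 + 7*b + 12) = b + 4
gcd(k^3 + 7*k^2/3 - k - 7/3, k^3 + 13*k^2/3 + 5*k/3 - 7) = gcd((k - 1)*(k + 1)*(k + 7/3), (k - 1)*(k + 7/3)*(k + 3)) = k^2 + 4*k/3 - 7/3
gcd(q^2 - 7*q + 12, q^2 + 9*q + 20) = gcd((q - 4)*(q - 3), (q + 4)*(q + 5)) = 1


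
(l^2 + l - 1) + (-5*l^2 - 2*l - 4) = -4*l^2 - l - 5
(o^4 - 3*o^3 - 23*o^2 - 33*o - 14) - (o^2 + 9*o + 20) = o^4 - 3*o^3 - 24*o^2 - 42*o - 34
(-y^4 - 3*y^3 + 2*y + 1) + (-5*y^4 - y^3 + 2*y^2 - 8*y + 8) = -6*y^4 - 4*y^3 + 2*y^2 - 6*y + 9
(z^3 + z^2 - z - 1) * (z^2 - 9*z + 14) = z^5 - 8*z^4 + 4*z^3 + 22*z^2 - 5*z - 14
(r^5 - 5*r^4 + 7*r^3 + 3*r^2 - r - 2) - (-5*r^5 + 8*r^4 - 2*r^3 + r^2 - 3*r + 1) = 6*r^5 - 13*r^4 + 9*r^3 + 2*r^2 + 2*r - 3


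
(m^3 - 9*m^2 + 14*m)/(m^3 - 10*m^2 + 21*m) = (m - 2)/(m - 3)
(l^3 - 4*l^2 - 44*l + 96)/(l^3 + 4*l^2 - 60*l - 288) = (l - 2)/(l + 6)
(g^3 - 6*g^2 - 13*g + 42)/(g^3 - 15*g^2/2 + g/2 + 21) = 2*(g + 3)/(2*g + 3)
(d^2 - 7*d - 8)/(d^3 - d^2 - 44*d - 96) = (d + 1)/(d^2 + 7*d + 12)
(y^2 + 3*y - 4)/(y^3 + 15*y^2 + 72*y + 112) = (y - 1)/(y^2 + 11*y + 28)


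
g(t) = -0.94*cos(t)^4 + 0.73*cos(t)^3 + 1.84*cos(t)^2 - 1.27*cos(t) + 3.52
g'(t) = 3.76*sin(t)*cos(t)^3 - 2.19*sin(t)*cos(t)^2 - 3.68*sin(t)*cos(t) + 1.27*sin(t)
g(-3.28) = 4.97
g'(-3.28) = -0.12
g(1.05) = 3.38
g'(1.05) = -0.56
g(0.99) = 3.41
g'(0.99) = -0.66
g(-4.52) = 3.82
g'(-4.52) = 1.83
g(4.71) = 3.52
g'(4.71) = -1.28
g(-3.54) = 5.00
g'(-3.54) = -0.06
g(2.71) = 5.00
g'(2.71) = -0.00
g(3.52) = 5.00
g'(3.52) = 0.08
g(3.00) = 4.97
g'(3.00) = -0.12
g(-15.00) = 4.91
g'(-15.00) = -0.75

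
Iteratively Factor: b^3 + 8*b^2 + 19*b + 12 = (b + 3)*(b^2 + 5*b + 4) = (b + 1)*(b + 3)*(b + 4)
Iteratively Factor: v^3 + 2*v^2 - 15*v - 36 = (v - 4)*(v^2 + 6*v + 9) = (v - 4)*(v + 3)*(v + 3)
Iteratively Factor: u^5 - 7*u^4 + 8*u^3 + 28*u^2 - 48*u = (u)*(u^4 - 7*u^3 + 8*u^2 + 28*u - 48) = u*(u + 2)*(u^3 - 9*u^2 + 26*u - 24) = u*(u - 4)*(u + 2)*(u^2 - 5*u + 6) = u*(u - 4)*(u - 3)*(u + 2)*(u - 2)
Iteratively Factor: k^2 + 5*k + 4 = (k + 1)*(k + 4)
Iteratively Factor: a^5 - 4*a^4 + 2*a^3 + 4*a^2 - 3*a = (a)*(a^4 - 4*a^3 + 2*a^2 + 4*a - 3) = a*(a + 1)*(a^3 - 5*a^2 + 7*a - 3) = a*(a - 3)*(a + 1)*(a^2 - 2*a + 1) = a*(a - 3)*(a - 1)*(a + 1)*(a - 1)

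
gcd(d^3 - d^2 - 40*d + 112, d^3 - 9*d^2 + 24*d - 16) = d^2 - 8*d + 16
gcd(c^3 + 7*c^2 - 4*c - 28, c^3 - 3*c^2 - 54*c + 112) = c^2 + 5*c - 14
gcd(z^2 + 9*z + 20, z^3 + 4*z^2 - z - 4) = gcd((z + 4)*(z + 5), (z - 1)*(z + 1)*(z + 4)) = z + 4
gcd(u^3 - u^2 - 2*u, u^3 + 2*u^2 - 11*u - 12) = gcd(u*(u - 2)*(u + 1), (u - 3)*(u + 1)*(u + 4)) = u + 1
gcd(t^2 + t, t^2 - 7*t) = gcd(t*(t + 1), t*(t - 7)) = t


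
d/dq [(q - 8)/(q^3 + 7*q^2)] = (q*(q + 7) - (q - 8)*(3*q + 14))/(q^3*(q + 7)^2)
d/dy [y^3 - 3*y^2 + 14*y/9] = 3*y^2 - 6*y + 14/9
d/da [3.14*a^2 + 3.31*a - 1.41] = 6.28*a + 3.31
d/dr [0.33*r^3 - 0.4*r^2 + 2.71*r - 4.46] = 0.99*r^2 - 0.8*r + 2.71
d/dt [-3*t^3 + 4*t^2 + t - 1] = -9*t^2 + 8*t + 1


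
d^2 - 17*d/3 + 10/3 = (d - 5)*(d - 2/3)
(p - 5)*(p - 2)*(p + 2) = p^3 - 5*p^2 - 4*p + 20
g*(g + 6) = g^2 + 6*g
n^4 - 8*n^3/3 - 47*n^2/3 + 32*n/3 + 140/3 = (n - 5)*(n - 2)*(n + 2)*(n + 7/3)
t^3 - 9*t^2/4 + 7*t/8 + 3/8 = (t - 3/2)*(t - 1)*(t + 1/4)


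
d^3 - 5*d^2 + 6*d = d*(d - 3)*(d - 2)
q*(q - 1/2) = q^2 - q/2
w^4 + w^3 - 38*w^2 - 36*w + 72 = (w - 6)*(w - 1)*(w + 2)*(w + 6)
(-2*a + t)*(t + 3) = -2*a*t - 6*a + t^2 + 3*t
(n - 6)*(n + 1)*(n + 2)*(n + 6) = n^4 + 3*n^3 - 34*n^2 - 108*n - 72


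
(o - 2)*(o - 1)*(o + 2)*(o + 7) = o^4 + 6*o^3 - 11*o^2 - 24*o + 28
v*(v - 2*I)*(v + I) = v^3 - I*v^2 + 2*v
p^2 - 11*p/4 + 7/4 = (p - 7/4)*(p - 1)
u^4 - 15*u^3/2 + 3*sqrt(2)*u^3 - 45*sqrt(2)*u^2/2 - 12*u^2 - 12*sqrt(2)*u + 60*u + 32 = (u - 8)*(u + 1/2)*(u - sqrt(2))*(u + 4*sqrt(2))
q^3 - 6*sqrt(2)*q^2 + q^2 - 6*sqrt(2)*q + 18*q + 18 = (q + 1)*(q - 3*sqrt(2))^2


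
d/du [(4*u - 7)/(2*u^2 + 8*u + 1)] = 4*(-2*u^2 + 7*u + 15)/(4*u^4 + 32*u^3 + 68*u^2 + 16*u + 1)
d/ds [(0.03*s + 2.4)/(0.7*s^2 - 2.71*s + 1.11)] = (-0.021*s^2 - 3.36*s + 6.5373)/(0.49*s^4 - 3.794*s^3 + 8.8981*s^2 - 6.0162*s + 1.2321)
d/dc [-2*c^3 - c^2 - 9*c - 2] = -6*c^2 - 2*c - 9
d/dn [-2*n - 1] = -2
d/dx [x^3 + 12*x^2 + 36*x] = 3*x^2 + 24*x + 36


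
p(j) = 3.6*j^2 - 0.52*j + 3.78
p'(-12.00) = -86.92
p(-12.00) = 528.42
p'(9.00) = 64.28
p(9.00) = 290.70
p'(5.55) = 39.44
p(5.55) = 111.78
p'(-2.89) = -21.33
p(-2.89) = 35.35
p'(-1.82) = -13.62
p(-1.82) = 16.65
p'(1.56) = 10.71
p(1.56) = 11.73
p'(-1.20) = -9.16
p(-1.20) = 9.59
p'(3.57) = 25.18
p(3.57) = 47.81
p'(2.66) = 18.63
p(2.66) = 27.87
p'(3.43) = 24.18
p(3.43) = 44.35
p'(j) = 7.2*j - 0.52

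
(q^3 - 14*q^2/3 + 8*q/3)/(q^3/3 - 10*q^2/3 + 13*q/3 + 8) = q*(3*q^2 - 14*q + 8)/(q^3 - 10*q^2 + 13*q + 24)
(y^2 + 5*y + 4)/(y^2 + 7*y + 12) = (y + 1)/(y + 3)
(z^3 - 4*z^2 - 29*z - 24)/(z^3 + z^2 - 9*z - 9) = (z - 8)/(z - 3)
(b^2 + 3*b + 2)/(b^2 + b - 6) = (b^2 + 3*b + 2)/(b^2 + b - 6)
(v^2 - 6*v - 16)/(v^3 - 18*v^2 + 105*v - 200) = (v + 2)/(v^2 - 10*v + 25)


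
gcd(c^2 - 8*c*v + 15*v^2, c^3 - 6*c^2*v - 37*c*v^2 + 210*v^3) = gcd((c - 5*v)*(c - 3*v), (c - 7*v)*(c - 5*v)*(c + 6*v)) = -c + 5*v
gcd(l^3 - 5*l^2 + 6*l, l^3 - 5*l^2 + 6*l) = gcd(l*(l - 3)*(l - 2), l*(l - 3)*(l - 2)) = l^3 - 5*l^2 + 6*l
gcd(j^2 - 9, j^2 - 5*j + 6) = j - 3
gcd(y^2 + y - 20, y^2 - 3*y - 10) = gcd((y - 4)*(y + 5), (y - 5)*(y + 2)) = 1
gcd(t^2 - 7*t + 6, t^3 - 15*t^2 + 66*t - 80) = 1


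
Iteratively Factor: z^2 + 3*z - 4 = (z - 1)*(z + 4)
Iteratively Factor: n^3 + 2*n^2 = (n)*(n^2 + 2*n) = n*(n + 2)*(n)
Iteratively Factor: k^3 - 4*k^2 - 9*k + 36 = (k + 3)*(k^2 - 7*k + 12) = (k - 4)*(k + 3)*(k - 3)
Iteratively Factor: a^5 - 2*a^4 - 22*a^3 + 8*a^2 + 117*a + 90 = (a + 2)*(a^4 - 4*a^3 - 14*a^2 + 36*a + 45) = (a + 2)*(a + 3)*(a^3 - 7*a^2 + 7*a + 15) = (a - 3)*(a + 2)*(a + 3)*(a^2 - 4*a - 5) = (a - 3)*(a + 1)*(a + 2)*(a + 3)*(a - 5)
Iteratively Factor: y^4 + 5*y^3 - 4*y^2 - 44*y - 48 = (y + 4)*(y^3 + y^2 - 8*y - 12) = (y - 3)*(y + 4)*(y^2 + 4*y + 4) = (y - 3)*(y + 2)*(y + 4)*(y + 2)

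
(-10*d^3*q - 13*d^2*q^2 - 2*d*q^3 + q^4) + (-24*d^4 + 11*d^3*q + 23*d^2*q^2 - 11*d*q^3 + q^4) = -24*d^4 + d^3*q + 10*d^2*q^2 - 13*d*q^3 + 2*q^4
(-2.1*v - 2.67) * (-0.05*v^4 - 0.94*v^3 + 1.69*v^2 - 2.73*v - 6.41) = 0.105*v^5 + 2.1075*v^4 - 1.0392*v^3 + 1.2207*v^2 + 20.7501*v + 17.1147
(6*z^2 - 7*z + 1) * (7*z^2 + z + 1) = 42*z^4 - 43*z^3 + 6*z^2 - 6*z + 1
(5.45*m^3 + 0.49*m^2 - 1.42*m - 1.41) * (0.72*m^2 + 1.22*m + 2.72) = 3.924*m^5 + 7.0018*m^4 + 14.3994*m^3 - 1.4148*m^2 - 5.5826*m - 3.8352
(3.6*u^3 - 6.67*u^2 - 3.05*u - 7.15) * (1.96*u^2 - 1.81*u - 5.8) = 7.056*u^5 - 19.5892*u^4 - 14.7853*u^3 + 30.1925*u^2 + 30.6315*u + 41.47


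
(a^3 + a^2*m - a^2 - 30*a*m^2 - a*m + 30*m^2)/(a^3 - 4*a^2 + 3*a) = (a^2 + a*m - 30*m^2)/(a*(a - 3))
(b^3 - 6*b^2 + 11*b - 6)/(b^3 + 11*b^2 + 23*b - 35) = (b^2 - 5*b + 6)/(b^2 + 12*b + 35)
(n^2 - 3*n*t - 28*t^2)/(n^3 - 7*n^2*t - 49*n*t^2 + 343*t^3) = (-n - 4*t)/(-n^2 + 49*t^2)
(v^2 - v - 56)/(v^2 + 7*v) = (v - 8)/v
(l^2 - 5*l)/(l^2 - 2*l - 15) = l/(l + 3)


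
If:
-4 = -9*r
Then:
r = 4/9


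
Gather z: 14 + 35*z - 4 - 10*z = 25*z + 10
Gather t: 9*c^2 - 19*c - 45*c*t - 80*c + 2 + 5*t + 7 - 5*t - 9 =9*c^2 - 45*c*t - 99*c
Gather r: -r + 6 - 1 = 5 - r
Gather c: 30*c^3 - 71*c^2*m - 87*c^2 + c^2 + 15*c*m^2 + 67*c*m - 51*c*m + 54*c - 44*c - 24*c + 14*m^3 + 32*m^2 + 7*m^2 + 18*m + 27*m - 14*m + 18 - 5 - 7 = 30*c^3 + c^2*(-71*m - 86) + c*(15*m^2 + 16*m - 14) + 14*m^3 + 39*m^2 + 31*m + 6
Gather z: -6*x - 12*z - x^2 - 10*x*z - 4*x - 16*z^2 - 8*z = -x^2 - 10*x - 16*z^2 + z*(-10*x - 20)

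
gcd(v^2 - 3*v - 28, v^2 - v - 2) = 1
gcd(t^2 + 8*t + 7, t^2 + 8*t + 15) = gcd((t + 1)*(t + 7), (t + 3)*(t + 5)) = 1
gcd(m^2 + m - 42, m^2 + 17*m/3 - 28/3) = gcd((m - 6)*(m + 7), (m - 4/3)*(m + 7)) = m + 7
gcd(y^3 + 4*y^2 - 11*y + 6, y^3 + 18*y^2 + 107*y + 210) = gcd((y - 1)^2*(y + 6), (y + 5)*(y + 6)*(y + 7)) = y + 6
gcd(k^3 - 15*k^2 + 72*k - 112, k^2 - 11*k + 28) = k^2 - 11*k + 28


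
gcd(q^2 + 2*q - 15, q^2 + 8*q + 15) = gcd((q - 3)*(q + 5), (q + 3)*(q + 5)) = q + 5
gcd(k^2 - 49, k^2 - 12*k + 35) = k - 7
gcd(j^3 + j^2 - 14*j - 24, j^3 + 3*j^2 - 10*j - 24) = j + 2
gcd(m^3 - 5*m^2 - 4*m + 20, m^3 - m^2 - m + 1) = 1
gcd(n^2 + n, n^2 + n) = n^2 + n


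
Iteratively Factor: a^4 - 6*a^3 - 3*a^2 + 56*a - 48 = (a - 4)*(a^3 - 2*a^2 - 11*a + 12) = (a - 4)*(a + 3)*(a^2 - 5*a + 4) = (a - 4)*(a - 1)*(a + 3)*(a - 4)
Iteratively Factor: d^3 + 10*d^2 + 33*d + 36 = (d + 3)*(d^2 + 7*d + 12) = (d + 3)*(d + 4)*(d + 3)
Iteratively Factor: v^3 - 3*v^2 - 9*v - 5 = (v + 1)*(v^2 - 4*v - 5) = (v + 1)^2*(v - 5)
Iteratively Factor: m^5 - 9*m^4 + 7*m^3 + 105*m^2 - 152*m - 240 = (m + 1)*(m^4 - 10*m^3 + 17*m^2 + 88*m - 240) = (m - 4)*(m + 1)*(m^3 - 6*m^2 - 7*m + 60) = (m - 4)^2*(m + 1)*(m^2 - 2*m - 15) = (m - 4)^2*(m + 1)*(m + 3)*(m - 5)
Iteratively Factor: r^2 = (r)*(r)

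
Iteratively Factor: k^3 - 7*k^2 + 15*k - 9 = (k - 3)*(k^2 - 4*k + 3) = (k - 3)^2*(k - 1)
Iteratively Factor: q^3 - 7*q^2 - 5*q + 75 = (q - 5)*(q^2 - 2*q - 15) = (q - 5)*(q + 3)*(q - 5)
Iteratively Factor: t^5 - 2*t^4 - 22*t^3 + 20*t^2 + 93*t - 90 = (t + 3)*(t^4 - 5*t^3 - 7*t^2 + 41*t - 30) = (t + 3)^2*(t^3 - 8*t^2 + 17*t - 10) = (t - 1)*(t + 3)^2*(t^2 - 7*t + 10) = (t - 2)*(t - 1)*(t + 3)^2*(t - 5)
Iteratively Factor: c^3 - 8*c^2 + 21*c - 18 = (c - 3)*(c^2 - 5*c + 6) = (c - 3)^2*(c - 2)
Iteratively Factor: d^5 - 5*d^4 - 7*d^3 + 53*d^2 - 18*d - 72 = (d + 3)*(d^4 - 8*d^3 + 17*d^2 + 2*d - 24) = (d + 1)*(d + 3)*(d^3 - 9*d^2 + 26*d - 24) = (d - 2)*(d + 1)*(d + 3)*(d^2 - 7*d + 12) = (d - 3)*(d - 2)*(d + 1)*(d + 3)*(d - 4)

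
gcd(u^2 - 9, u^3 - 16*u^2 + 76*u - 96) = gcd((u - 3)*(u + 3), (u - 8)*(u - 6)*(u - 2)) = 1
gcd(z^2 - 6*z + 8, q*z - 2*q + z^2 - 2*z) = z - 2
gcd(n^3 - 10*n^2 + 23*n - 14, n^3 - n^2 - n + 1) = n - 1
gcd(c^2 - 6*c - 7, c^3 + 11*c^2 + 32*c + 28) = 1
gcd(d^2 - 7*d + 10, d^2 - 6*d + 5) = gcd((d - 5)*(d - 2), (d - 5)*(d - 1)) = d - 5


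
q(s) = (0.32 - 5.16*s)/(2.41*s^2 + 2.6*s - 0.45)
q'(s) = (0.32 - 5.16*s)*(-4.82*s - 2.6)/(2.41*s^2 + 2.6*s - 0.45)^2 - 5.16/(2.41*s^2 + 2.6*s - 0.45)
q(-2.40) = 1.77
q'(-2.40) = 1.49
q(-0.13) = -1.33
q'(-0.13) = 3.40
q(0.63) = -1.37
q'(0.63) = 1.19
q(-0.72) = -3.76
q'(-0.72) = 7.86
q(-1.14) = -22.00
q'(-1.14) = 244.14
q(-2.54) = 1.58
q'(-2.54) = 1.19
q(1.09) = -1.01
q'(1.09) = 0.53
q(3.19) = -0.50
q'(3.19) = 0.12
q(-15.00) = 0.15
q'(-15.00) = 0.01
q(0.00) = -0.71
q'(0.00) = 7.36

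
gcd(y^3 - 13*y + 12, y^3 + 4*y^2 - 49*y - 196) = y + 4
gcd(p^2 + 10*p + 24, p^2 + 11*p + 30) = p + 6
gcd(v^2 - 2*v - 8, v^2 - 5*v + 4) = v - 4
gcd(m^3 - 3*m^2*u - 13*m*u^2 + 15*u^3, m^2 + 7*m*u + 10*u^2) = 1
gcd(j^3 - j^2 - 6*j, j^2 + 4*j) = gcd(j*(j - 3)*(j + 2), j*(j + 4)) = j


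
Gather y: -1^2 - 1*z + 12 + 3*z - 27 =2*z - 16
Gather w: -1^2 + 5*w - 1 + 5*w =10*w - 2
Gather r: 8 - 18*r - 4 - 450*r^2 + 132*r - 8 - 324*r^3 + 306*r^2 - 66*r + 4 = -324*r^3 - 144*r^2 + 48*r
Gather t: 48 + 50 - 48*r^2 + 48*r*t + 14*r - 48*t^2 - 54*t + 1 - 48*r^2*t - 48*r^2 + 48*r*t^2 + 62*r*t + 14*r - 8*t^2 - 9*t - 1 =-96*r^2 + 28*r + t^2*(48*r - 56) + t*(-48*r^2 + 110*r - 63) + 98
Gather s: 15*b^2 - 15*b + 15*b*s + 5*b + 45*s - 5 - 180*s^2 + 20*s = 15*b^2 - 10*b - 180*s^2 + s*(15*b + 65) - 5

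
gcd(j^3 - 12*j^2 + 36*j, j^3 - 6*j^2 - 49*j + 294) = j - 6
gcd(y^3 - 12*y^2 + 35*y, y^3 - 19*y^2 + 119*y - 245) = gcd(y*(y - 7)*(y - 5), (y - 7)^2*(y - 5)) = y^2 - 12*y + 35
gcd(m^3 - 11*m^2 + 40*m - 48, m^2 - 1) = 1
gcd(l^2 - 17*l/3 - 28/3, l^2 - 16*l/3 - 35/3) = l - 7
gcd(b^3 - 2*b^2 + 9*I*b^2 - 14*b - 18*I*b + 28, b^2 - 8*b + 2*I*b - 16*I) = b + 2*I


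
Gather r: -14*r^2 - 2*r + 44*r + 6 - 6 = -14*r^2 + 42*r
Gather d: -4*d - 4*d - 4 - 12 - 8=-8*d - 24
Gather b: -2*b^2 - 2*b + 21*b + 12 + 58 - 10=-2*b^2 + 19*b + 60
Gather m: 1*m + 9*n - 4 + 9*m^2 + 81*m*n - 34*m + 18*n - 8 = 9*m^2 + m*(81*n - 33) + 27*n - 12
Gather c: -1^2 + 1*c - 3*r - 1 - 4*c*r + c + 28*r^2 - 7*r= c*(2 - 4*r) + 28*r^2 - 10*r - 2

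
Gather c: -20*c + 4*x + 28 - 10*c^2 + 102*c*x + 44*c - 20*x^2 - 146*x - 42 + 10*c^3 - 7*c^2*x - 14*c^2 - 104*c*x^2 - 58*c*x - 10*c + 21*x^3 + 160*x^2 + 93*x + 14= 10*c^3 + c^2*(-7*x - 24) + c*(-104*x^2 + 44*x + 14) + 21*x^3 + 140*x^2 - 49*x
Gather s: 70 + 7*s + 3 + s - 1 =8*s + 72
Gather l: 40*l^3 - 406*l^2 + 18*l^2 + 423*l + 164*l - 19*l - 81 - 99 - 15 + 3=40*l^3 - 388*l^2 + 568*l - 192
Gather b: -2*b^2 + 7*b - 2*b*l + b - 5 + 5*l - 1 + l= -2*b^2 + b*(8 - 2*l) + 6*l - 6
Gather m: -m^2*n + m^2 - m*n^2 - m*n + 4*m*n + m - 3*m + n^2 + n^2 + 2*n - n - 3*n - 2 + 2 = m^2*(1 - n) + m*(-n^2 + 3*n - 2) + 2*n^2 - 2*n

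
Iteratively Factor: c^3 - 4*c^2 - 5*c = (c)*(c^2 - 4*c - 5) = c*(c + 1)*(c - 5)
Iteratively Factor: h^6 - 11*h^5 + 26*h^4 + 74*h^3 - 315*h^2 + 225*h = (h - 5)*(h^5 - 6*h^4 - 4*h^3 + 54*h^2 - 45*h) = h*(h - 5)*(h^4 - 6*h^3 - 4*h^2 + 54*h - 45) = h*(h - 5)*(h + 3)*(h^3 - 9*h^2 + 23*h - 15) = h*(h - 5)^2*(h + 3)*(h^2 - 4*h + 3) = h*(h - 5)^2*(h - 1)*(h + 3)*(h - 3)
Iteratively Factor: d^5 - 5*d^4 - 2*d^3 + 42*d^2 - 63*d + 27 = (d - 1)*(d^4 - 4*d^3 - 6*d^2 + 36*d - 27) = (d - 3)*(d - 1)*(d^3 - d^2 - 9*d + 9) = (d - 3)^2*(d - 1)*(d^2 + 2*d - 3) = (d - 3)^2*(d - 1)^2*(d + 3)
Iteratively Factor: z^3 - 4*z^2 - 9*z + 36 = (z + 3)*(z^2 - 7*z + 12) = (z - 4)*(z + 3)*(z - 3)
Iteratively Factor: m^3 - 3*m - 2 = (m - 2)*(m^2 + 2*m + 1) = (m - 2)*(m + 1)*(m + 1)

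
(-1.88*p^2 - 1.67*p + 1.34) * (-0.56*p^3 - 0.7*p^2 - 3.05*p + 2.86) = 1.0528*p^5 + 2.2512*p^4 + 6.1526*p^3 - 1.2213*p^2 - 8.8632*p + 3.8324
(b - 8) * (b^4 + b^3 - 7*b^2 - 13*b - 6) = b^5 - 7*b^4 - 15*b^3 + 43*b^2 + 98*b + 48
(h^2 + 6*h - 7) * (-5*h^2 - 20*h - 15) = -5*h^4 - 50*h^3 - 100*h^2 + 50*h + 105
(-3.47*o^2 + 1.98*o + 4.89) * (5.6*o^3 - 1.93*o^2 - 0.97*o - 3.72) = -19.432*o^5 + 17.7851*o^4 + 26.9285*o^3 + 1.5501*o^2 - 12.1089*o - 18.1908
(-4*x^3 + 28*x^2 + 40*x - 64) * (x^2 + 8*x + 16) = -4*x^5 - 4*x^4 + 200*x^3 + 704*x^2 + 128*x - 1024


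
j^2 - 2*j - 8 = (j - 4)*(j + 2)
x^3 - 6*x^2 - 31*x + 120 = (x - 8)*(x - 3)*(x + 5)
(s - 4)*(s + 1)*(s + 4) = s^3 + s^2 - 16*s - 16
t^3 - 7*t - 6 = (t - 3)*(t + 1)*(t + 2)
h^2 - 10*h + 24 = (h - 6)*(h - 4)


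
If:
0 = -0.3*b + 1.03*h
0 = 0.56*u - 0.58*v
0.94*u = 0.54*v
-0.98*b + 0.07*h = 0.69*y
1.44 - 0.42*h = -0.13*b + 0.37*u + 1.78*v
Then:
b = -187.75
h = -54.68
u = 0.00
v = 0.00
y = 261.11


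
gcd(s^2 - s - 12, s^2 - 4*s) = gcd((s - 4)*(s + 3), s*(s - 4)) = s - 4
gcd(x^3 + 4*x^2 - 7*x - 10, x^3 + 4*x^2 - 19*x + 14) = x - 2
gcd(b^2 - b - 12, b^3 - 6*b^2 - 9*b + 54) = b + 3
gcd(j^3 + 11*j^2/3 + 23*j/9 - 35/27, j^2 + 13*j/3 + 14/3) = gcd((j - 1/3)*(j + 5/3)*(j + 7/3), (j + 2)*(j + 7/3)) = j + 7/3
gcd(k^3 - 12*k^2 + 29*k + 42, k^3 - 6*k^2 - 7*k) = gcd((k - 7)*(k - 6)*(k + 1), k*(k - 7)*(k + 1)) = k^2 - 6*k - 7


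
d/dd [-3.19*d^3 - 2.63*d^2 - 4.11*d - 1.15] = -9.57*d^2 - 5.26*d - 4.11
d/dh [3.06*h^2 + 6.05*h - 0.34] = 6.12*h + 6.05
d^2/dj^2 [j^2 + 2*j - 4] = 2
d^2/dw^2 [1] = 0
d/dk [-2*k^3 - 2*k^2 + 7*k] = -6*k^2 - 4*k + 7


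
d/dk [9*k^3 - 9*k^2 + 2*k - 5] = 27*k^2 - 18*k + 2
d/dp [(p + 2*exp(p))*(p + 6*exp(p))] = 8*p*exp(p) + 2*p + 24*exp(2*p) + 8*exp(p)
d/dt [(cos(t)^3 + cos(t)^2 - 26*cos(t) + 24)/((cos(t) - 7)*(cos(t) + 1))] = (-cos(t)^4 + 12*cos(t)^3 + cos(t)^2 + 62*cos(t) - 326)*sin(t)/((cos(t) - 7)^2*(cos(t) + 1)^2)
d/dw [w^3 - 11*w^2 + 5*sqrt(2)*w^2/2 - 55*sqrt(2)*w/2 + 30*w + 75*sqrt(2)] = 3*w^2 - 22*w + 5*sqrt(2)*w - 55*sqrt(2)/2 + 30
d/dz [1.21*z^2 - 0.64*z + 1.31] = 2.42*z - 0.64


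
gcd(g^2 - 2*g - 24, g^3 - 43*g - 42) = 1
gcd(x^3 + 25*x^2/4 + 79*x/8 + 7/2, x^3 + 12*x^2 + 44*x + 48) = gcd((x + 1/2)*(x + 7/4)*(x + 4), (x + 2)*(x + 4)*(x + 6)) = x + 4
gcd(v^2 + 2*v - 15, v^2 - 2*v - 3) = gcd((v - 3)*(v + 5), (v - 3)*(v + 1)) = v - 3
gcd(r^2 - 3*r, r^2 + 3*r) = r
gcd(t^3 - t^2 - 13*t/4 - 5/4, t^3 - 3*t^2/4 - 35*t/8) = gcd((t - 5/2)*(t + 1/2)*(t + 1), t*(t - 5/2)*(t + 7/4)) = t - 5/2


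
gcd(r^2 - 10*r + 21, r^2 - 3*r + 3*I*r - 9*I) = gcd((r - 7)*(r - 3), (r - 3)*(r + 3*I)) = r - 3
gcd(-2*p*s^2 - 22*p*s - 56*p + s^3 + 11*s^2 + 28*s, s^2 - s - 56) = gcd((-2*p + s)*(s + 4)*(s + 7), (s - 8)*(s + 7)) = s + 7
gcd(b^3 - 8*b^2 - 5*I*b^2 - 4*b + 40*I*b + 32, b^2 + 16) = b - 4*I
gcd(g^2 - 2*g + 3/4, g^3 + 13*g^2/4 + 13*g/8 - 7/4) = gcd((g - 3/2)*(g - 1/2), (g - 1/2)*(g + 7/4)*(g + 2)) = g - 1/2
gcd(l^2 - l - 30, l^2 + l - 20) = l + 5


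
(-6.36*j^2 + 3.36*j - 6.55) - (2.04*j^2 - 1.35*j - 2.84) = -8.4*j^2 + 4.71*j - 3.71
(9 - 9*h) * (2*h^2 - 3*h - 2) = -18*h^3 + 45*h^2 - 9*h - 18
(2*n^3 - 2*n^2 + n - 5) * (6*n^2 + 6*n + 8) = 12*n^5 + 10*n^3 - 40*n^2 - 22*n - 40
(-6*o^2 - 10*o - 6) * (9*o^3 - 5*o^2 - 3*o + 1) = -54*o^5 - 60*o^4 + 14*o^3 + 54*o^2 + 8*o - 6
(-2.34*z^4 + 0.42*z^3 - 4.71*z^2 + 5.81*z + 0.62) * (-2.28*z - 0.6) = 5.3352*z^5 + 0.4464*z^4 + 10.4868*z^3 - 10.4208*z^2 - 4.8996*z - 0.372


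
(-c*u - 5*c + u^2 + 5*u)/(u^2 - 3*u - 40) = (-c + u)/(u - 8)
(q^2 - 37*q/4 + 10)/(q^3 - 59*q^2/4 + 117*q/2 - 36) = (4*q - 5)/(4*q^2 - 27*q + 18)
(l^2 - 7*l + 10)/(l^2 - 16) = (l^2 - 7*l + 10)/(l^2 - 16)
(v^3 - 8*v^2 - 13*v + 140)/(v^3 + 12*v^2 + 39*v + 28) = (v^2 - 12*v + 35)/(v^2 + 8*v + 7)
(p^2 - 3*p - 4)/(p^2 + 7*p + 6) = (p - 4)/(p + 6)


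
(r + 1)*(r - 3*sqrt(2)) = r^2 - 3*sqrt(2)*r + r - 3*sqrt(2)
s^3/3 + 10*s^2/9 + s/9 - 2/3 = (s/3 + 1/3)*(s - 2/3)*(s + 3)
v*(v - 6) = v^2 - 6*v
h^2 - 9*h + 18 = (h - 6)*(h - 3)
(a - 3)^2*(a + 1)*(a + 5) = a^4 - 22*a^2 + 24*a + 45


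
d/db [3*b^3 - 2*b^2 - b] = 9*b^2 - 4*b - 1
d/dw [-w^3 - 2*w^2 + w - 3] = -3*w^2 - 4*w + 1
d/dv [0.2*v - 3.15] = 0.200000000000000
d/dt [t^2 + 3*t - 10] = 2*t + 3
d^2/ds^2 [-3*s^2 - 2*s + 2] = -6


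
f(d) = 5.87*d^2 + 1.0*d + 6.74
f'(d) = 11.74*d + 1.0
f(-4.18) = 105.12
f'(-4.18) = -48.07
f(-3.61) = 79.63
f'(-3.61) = -41.38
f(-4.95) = 145.62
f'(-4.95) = -57.11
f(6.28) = 244.52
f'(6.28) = 74.73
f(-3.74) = 85.11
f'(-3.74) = -42.91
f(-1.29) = 15.22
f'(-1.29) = -14.14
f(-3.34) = 68.88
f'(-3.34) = -38.21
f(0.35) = 7.81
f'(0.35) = 5.11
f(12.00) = 864.02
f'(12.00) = 141.88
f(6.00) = 224.06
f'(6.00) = 71.44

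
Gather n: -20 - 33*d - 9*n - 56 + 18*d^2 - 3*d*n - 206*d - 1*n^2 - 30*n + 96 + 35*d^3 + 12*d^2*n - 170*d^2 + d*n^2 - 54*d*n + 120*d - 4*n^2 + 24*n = 35*d^3 - 152*d^2 - 119*d + n^2*(d - 5) + n*(12*d^2 - 57*d - 15) + 20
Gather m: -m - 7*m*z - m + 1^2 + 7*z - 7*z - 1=m*(-7*z - 2)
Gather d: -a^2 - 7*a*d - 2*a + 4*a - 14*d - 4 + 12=-a^2 + 2*a + d*(-7*a - 14) + 8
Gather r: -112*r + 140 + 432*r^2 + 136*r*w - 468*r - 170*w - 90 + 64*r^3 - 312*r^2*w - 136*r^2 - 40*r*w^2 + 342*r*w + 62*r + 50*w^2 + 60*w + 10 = 64*r^3 + r^2*(296 - 312*w) + r*(-40*w^2 + 478*w - 518) + 50*w^2 - 110*w + 60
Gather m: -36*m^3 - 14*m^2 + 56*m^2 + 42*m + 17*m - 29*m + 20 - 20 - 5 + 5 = -36*m^3 + 42*m^2 + 30*m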